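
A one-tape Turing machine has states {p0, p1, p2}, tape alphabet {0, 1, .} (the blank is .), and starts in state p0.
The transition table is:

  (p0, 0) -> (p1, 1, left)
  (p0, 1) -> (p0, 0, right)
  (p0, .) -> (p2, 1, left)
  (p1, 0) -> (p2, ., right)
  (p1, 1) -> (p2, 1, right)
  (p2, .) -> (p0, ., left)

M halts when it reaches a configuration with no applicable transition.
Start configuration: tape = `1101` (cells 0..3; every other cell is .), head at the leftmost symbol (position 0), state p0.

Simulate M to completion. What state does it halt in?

p2

state=p0 head=0 tape=[1]101   (p0,1)→(p0,0,right)
state=p0 head=1 tape=0[1]01   (p0,1)→(p0,0,right)
state=p0 head=2 tape=00[0]1   (p0,0)→(p1,1,left)
state=p1 head=1 tape=0[0]11   (p1,0)→(p2,.,right)
state=p2 head=2 tape=0.[1]1
No transition is defined for (p2, 1); M halts in state p2.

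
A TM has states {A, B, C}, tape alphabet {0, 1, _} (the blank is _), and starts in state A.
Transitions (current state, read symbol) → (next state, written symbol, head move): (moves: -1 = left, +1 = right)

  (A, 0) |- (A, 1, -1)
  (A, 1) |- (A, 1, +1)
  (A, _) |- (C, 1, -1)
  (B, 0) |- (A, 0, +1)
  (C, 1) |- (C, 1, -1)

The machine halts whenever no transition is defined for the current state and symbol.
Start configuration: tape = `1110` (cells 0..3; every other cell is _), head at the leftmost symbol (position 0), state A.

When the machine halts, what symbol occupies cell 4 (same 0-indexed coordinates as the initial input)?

state=A head=0 tape=_[1]110_   (A,1)→(A,1,+1)
state=A head=1 tape=_1[1]10_   (A,1)→(A,1,+1)
state=A head=2 tape=_11[1]0_   (A,1)→(A,1,+1)
state=A head=3 tape=_111[0]_   (A,0)→(A,1,-1)
state=A head=2 tape=_11[1]1_   (A,1)→(A,1,+1)
state=A head=3 tape=_111[1]_   (A,1)→(A,1,+1)
state=A head=4 tape=_1111[_]   (A,_)→(C,1,-1)
state=C head=3 tape=_111[1]1   (C,1)→(C,1,-1)
state=C head=2 tape=_11[1]11   (C,1)→(C,1,-1)
state=C head=1 tape=_1[1]111   (C,1)→(C,1,-1)
state=C head=0 tape=_[1]1111   (C,1)→(C,1,-1)
state=C head=-1 tape=[_]11111
Cell 4 holds 1 when M halts.

1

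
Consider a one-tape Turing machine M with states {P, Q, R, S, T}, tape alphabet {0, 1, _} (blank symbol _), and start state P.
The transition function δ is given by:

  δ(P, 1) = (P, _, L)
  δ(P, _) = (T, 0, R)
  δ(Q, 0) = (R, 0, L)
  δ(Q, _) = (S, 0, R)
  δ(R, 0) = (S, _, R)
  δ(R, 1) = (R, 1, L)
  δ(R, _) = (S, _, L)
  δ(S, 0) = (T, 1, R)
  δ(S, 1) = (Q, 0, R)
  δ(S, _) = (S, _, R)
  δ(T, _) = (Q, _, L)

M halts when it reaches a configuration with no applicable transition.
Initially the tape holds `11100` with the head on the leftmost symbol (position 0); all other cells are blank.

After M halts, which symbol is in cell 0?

state=P head=0 tape=___[1]1100   (P,1)→(P,_,L)
state=P head=-1 tape=__[_]_1100   (P,_)→(T,0,R)
state=T head=0 tape=__0[_]1100   (T,_)→(Q,_,L)
state=Q head=-1 tape=__[0]_1100   (Q,0)→(R,0,L)
state=R head=-2 tape=_[_]0_1100   (R,_)→(S,_,L)
state=S head=-3 tape=[_]_0_1100   (S,_)→(S,_,R)
state=S head=-2 tape=_[_]0_1100   (S,_)→(S,_,R)
state=S head=-1 tape=__[0]_1100   (S,0)→(T,1,R)
state=T head=0 tape=__1[_]1100   (T,_)→(Q,_,L)
state=Q head=-1 tape=__[1]_1100
Cell 0 holds _ when M halts.

_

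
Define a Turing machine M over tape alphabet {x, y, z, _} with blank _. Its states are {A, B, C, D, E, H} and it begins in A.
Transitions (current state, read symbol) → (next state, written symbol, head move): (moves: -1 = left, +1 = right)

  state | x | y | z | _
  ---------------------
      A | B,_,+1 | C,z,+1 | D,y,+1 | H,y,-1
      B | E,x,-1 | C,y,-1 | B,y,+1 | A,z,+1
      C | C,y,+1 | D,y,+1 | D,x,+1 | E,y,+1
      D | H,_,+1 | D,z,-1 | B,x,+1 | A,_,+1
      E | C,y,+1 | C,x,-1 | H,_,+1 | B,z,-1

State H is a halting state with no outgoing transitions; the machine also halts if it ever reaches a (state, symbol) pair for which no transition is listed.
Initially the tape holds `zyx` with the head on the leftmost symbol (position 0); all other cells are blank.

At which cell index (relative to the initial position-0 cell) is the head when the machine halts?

A | _[z]yx____   read z → write y, move +1, go to D
D | _y[y]x____   read y → write z, move -1, go to D
D | _[y]zx____   read y → write z, move -1, go to D
D | [_]zzx____   read _ → write _, move +1, go to A
A | _[z]zx____   read z → write y, move +1, go to D
D | _y[z]x____   read z → write x, move +1, go to B
B | _yx[x]____   read x → write x, move -1, go to E
E | _y[x]x____   read x → write y, move +1, go to C
C | _yy[x]____   read x → write y, move +1, go to C
C | _yyy[_]___   read _ → write y, move +1, go to E
E | _yyyy[_]__   read _ → write z, move -1, go to B
B | _yyy[y]z__   read y → write y, move -1, go to C
C | _yy[y]yz__   read y → write y, move +1, go to D
D | _yyy[y]z__   read y → write z, move -1, go to D
D | _yy[y]zz__   read y → write z, move -1, go to D
D | _y[y]zzz__   read y → write z, move -1, go to D
D | _[y]zzzz__   read y → write z, move -1, go to D
D | [_]zzzzz__   read _ → write _, move +1, go to A
A | _[z]zzzz__   read z → write y, move +1, go to D
D | _y[z]zzz__   read z → write x, move +1, go to B
B | _yx[z]zz__   read z → write y, move +1, go to B
B | _yxy[z]z__   read z → write y, move +1, go to B
B | _yxyy[z]__   read z → write y, move +1, go to B
B | _yxyyy[_]_   read _ → write z, move +1, go to A
A | _yxyyyz[_]   read _ → write y, move -1, go to H
H | _yxyyy[z]y
At halt the head is at cell 5.

5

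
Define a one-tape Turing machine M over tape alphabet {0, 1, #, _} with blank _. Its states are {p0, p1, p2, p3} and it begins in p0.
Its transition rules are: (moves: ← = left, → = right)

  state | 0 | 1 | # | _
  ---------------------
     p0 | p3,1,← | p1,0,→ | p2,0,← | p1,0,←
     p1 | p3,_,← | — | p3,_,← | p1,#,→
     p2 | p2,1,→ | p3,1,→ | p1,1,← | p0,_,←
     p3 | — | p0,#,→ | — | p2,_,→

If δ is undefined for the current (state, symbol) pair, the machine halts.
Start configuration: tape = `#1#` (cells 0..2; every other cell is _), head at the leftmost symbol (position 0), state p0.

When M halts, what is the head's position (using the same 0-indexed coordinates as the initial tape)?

p0 | ___[#]1#   read # → write 0, move ←, go to p2
p2 | __[_]01#   read _ → write _, move ←, go to p0
p0 | _[_]_01#   read _ → write 0, move ←, go to p1
p1 | [_]0_01#   read _ → write #, move →, go to p1
p1 | #[0]_01#   read 0 → write _, move ←, go to p3
p3 | [#]__01#
At halt the head is at cell -3.

-3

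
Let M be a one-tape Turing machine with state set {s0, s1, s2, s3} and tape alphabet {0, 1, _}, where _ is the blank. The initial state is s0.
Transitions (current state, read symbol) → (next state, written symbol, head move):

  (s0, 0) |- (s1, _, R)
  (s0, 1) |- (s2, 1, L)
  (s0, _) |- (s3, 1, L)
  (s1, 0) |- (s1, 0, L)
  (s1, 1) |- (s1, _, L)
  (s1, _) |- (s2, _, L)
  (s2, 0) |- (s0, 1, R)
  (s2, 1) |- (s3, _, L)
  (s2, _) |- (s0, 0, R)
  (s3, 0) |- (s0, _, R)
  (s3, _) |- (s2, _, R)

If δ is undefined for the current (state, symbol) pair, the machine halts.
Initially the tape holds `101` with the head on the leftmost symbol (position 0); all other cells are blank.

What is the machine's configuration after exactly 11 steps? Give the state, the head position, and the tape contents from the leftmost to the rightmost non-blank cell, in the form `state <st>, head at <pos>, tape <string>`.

s0 | __[1]01   read 1 → write 1, move L, go to s2
s2 | _[_]101   read _ → write 0, move R, go to s0
s0 | _0[1]01   read 1 → write 1, move L, go to s2
s2 | _[0]101   read 0 → write 1, move R, go to s0
s0 | _1[1]01   read 1 → write 1, move L, go to s2
s2 | _[1]101   read 1 → write _, move L, go to s3
s3 | [_]_101   read _ → write _, move R, go to s2
s2 | _[_]101   read _ → write 0, move R, go to s0
s0 | _0[1]01   read 1 → write 1, move L, go to s2
s2 | _[0]101   read 0 → write 1, move R, go to s0
s0 | _1[1]01   read 1 → write 1, move L, go to s2
s2 | _[1]101
After 11 steps: state s2, head at -1, tape 1101.

state s2, head at -1, tape 1101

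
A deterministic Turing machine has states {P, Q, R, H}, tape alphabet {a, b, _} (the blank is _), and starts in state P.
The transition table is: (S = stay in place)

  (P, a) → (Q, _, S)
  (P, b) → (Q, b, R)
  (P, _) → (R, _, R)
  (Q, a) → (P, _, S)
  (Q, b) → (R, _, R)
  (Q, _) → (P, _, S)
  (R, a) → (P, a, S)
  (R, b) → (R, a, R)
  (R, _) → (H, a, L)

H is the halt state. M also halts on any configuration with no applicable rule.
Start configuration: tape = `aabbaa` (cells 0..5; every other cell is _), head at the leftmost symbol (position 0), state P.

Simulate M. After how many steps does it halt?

18

P | [a]abbaa_   read a → write _, move S, go to Q
Q | [_]abbaa_   read _ → write _, move S, go to P
P | [_]abbaa_   read _ → write _, move R, go to R
R | _[a]bbaa_   read a → write a, move S, go to P
P | _[a]bbaa_   read a → write _, move S, go to Q
Q | _[_]bbaa_   read _ → write _, move S, go to P
P | _[_]bbaa_   read _ → write _, move R, go to R
R | __[b]baa_   read b → write a, move R, go to R
R | __a[b]aa_   read b → write a, move R, go to R
R | __aa[a]a_   read a → write a, move S, go to P
P | __aa[a]a_   read a → write _, move S, go to Q
Q | __aa[_]a_   read _ → write _, move S, go to P
P | __aa[_]a_   read _ → write _, move R, go to R
R | __aa_[a]_   read a → write a, move S, go to P
P | __aa_[a]_   read a → write _, move S, go to Q
Q | __aa_[_]_   read _ → write _, move S, go to P
P | __aa_[_]_   read _ → write _, move R, go to R
R | __aa__[_]   read _ → write a, move L, go to H
H | __aa_[_]a
M halts after 18 transitions.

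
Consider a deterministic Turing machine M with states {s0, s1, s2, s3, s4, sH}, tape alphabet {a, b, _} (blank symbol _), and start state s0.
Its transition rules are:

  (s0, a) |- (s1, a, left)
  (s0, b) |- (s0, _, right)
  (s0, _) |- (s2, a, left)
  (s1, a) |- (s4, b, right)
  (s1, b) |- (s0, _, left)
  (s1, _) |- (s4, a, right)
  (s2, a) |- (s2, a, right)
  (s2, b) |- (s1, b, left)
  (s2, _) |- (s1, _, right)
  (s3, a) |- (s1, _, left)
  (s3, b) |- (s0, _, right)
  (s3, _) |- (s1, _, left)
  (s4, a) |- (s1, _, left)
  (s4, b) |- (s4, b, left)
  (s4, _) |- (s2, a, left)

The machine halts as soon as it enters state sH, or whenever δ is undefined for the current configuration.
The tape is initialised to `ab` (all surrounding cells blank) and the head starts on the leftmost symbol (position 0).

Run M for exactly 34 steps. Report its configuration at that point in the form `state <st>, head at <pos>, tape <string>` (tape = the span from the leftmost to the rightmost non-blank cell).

state=s0 head=0 tape=_____[a]b   (s0,a)→(s1,a,left)
state=s1 head=-1 tape=____[_]ab   (s1,_)→(s4,a,right)
state=s4 head=0 tape=____a[a]b   (s4,a)→(s1,_,left)
state=s1 head=-1 tape=____[a]_b   (s1,a)→(s4,b,right)
state=s4 head=0 tape=____b[_]b   (s4,_)→(s2,a,left)
state=s2 head=-1 tape=____[b]ab   (s2,b)→(s1,b,left)
state=s1 head=-2 tape=___[_]bab   (s1,_)→(s4,a,right)
state=s4 head=-1 tape=___a[b]ab   (s4,b)→(s4,b,left)
state=s4 head=-2 tape=___[a]bab   (s4,a)→(s1,_,left)
state=s1 head=-3 tape=__[_]_bab   (s1,_)→(s4,a,right)
state=s4 head=-2 tape=__a[_]bab   (s4,_)→(s2,a,left)
state=s2 head=-3 tape=__[a]abab   (s2,a)→(s2,a,right)
state=s2 head=-2 tape=__a[a]bab   (s2,a)→(s2,a,right)
state=s2 head=-1 tape=__aa[b]ab   (s2,b)→(s1,b,left)
state=s1 head=-2 tape=__a[a]bab   (s1,a)→(s4,b,right)
state=s4 head=-1 tape=__ab[b]ab   (s4,b)→(s4,b,left)
state=s4 head=-2 tape=__a[b]bab   (s4,b)→(s4,b,left)
state=s4 head=-3 tape=__[a]bbab   (s4,a)→(s1,_,left)
state=s1 head=-4 tape=_[_]_bbab   (s1,_)→(s4,a,right)
state=s4 head=-3 tape=_a[_]bbab   (s4,_)→(s2,a,left)
state=s2 head=-4 tape=_[a]abbab   (s2,a)→(s2,a,right)
state=s2 head=-3 tape=_a[a]bbab   (s2,a)→(s2,a,right)
state=s2 head=-2 tape=_aa[b]bab   (s2,b)→(s1,b,left)
state=s1 head=-3 tape=_a[a]bbab   (s1,a)→(s4,b,right)
state=s4 head=-2 tape=_ab[b]bab   (s4,b)→(s4,b,left)
state=s4 head=-3 tape=_a[b]bbab   (s4,b)→(s4,b,left)
state=s4 head=-4 tape=_[a]bbbab   (s4,a)→(s1,_,left)
state=s1 head=-5 tape=[_]_bbbab   (s1,_)→(s4,a,right)
state=s4 head=-4 tape=a[_]bbbab   (s4,_)→(s2,a,left)
state=s2 head=-5 tape=[a]abbbab   (s2,a)→(s2,a,right)
state=s2 head=-4 tape=a[a]bbbab   (s2,a)→(s2,a,right)
state=s2 head=-3 tape=aa[b]bbab   (s2,b)→(s1,b,left)
state=s1 head=-4 tape=a[a]bbbab   (s1,a)→(s4,b,right)
state=s4 head=-3 tape=ab[b]bbab   (s4,b)→(s4,b,left)
state=s4 head=-4 tape=a[b]bbbab
After 34 steps: state s4, head at -4, tape abbbbab.

state s4, head at -4, tape abbbbab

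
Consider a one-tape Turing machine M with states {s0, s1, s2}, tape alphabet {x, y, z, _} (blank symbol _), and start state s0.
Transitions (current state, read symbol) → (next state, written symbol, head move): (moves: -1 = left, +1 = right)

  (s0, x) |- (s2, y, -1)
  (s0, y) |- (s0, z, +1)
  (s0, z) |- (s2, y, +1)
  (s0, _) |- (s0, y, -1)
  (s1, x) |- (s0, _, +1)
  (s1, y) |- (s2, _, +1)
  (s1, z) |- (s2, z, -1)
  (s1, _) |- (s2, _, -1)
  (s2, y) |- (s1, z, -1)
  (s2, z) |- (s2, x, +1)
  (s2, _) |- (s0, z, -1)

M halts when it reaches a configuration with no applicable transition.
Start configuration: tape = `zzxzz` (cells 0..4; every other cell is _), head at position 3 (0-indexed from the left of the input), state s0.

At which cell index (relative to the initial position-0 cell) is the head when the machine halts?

4

state=s0 head=3 tape=zzx[z]z__   (s0,z)→(s2,y,+1)
state=s2 head=4 tape=zzxy[z]__   (s2,z)→(s2,x,+1)
state=s2 head=5 tape=zzxyx[_]_   (s2,_)→(s0,z,-1)
state=s0 head=4 tape=zzxy[x]z_   (s0,x)→(s2,y,-1)
state=s2 head=3 tape=zzx[y]yz_   (s2,y)→(s1,z,-1)
state=s1 head=2 tape=zz[x]zyz_   (s1,x)→(s0,_,+1)
state=s0 head=3 tape=zz_[z]yz_   (s0,z)→(s2,y,+1)
state=s2 head=4 tape=zz_y[y]z_   (s2,y)→(s1,z,-1)
state=s1 head=3 tape=zz_[y]zz_   (s1,y)→(s2,_,+1)
state=s2 head=4 tape=zz__[z]z_   (s2,z)→(s2,x,+1)
state=s2 head=5 tape=zz__x[z]_   (s2,z)→(s2,x,+1)
state=s2 head=6 tape=zz__xx[_]   (s2,_)→(s0,z,-1)
state=s0 head=5 tape=zz__x[x]z   (s0,x)→(s2,y,-1)
state=s2 head=4 tape=zz__[x]yz
At halt the head is at cell 4.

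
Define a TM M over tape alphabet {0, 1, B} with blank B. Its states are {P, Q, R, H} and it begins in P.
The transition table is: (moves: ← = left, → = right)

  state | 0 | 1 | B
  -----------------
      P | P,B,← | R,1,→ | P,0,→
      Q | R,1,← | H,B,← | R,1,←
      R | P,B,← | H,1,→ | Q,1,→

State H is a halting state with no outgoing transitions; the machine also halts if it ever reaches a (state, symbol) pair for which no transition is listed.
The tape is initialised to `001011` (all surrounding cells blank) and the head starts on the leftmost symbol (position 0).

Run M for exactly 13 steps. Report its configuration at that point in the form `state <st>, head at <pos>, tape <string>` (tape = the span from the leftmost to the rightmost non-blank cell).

state R, head at 3, tape 00001B11

state=P head=0 tape=BB[0]01011   (P,0)→(P,B,←)
state=P head=-1 tape=B[B]B01011   (P,B)→(P,0,→)
state=P head=0 tape=B0[B]01011   (P,B)→(P,0,→)
state=P head=1 tape=B00[0]1011   (P,0)→(P,B,←)
state=P head=0 tape=B0[0]B1011   (P,0)→(P,B,←)
state=P head=-1 tape=B[0]BB1011   (P,0)→(P,B,←)
state=P head=-2 tape=[B]BBB1011   (P,B)→(P,0,→)
state=P head=-1 tape=0[B]BB1011   (P,B)→(P,0,→)
state=P head=0 tape=00[B]B1011   (P,B)→(P,0,→)
state=P head=1 tape=000[B]1011   (P,B)→(P,0,→)
state=P head=2 tape=0000[1]011   (P,1)→(R,1,→)
state=R head=3 tape=00001[0]11   (R,0)→(P,B,←)
state=P head=2 tape=0000[1]B11   (P,1)→(R,1,→)
state=R head=3 tape=00001[B]11
After 13 steps: state R, head at 3, tape 00001B11.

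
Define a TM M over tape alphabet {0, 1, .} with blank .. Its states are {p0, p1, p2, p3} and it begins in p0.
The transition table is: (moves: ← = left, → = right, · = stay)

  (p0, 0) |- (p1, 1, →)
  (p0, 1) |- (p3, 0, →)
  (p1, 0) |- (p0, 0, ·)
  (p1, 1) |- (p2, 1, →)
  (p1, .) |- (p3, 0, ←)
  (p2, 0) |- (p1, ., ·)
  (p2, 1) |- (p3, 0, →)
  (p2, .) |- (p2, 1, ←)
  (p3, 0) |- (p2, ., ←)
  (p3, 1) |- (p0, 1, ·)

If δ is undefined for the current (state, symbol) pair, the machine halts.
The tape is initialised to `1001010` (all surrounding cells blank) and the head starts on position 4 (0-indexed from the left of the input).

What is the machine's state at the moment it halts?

state=p0 head=4 tape=.1001[0]10   (p0,0)→(p1,1,→)
state=p1 head=5 tape=.10011[1]0   (p1,1)→(p2,1,→)
state=p2 head=6 tape=.100111[0]   (p2,0)→(p1,.,·)
state=p1 head=6 tape=.100111[.]   (p1,.)→(p3,0,←)
state=p3 head=5 tape=.10011[1]0   (p3,1)→(p0,1,·)
state=p0 head=5 tape=.10011[1]0   (p0,1)→(p3,0,→)
state=p3 head=6 tape=.100110[0]   (p3,0)→(p2,.,←)
state=p2 head=5 tape=.10011[0].   (p2,0)→(p1,.,·)
state=p1 head=5 tape=.10011[.].   (p1,.)→(p3,0,←)
state=p3 head=4 tape=.1001[1]0.   (p3,1)→(p0,1,·)
state=p0 head=4 tape=.1001[1]0.   (p0,1)→(p3,0,→)
state=p3 head=5 tape=.10010[0].   (p3,0)→(p2,.,←)
state=p2 head=4 tape=.1001[0]..   (p2,0)→(p1,.,·)
state=p1 head=4 tape=.1001[.]..   (p1,.)→(p3,0,←)
state=p3 head=3 tape=.100[1]0..   (p3,1)→(p0,1,·)
state=p0 head=3 tape=.100[1]0..   (p0,1)→(p3,0,→)
state=p3 head=4 tape=.1000[0]..   (p3,0)→(p2,.,←)
state=p2 head=3 tape=.100[0]...   (p2,0)→(p1,.,·)
state=p1 head=3 tape=.100[.]...   (p1,.)→(p3,0,←)
state=p3 head=2 tape=.10[0]0...   (p3,0)→(p2,.,←)
state=p2 head=1 tape=.1[0].0...   (p2,0)→(p1,.,·)
state=p1 head=1 tape=.1[.].0...   (p1,.)→(p3,0,←)
state=p3 head=0 tape=.[1]0.0...   (p3,1)→(p0,1,·)
state=p0 head=0 tape=.[1]0.0...   (p0,1)→(p3,0,→)
state=p3 head=1 tape=.0[0].0...   (p3,0)→(p2,.,←)
state=p2 head=0 tape=.[0]..0...   (p2,0)→(p1,.,·)
state=p1 head=0 tape=.[.]..0...   (p1,.)→(p3,0,←)
state=p3 head=-1 tape=[.]0..0...
No transition is defined for (p3, .); M halts in state p3.

p3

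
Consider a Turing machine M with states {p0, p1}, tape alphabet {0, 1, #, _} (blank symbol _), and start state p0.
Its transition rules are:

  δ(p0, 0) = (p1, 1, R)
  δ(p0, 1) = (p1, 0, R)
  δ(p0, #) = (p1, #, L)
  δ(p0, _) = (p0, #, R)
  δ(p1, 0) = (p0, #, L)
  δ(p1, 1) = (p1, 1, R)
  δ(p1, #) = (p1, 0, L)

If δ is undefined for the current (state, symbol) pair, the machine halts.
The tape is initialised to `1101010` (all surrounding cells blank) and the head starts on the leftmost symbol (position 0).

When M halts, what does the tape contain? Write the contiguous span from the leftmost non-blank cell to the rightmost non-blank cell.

0#001010

state=p0 head=0 tape=__[1]101010   (p0,1)→(p1,0,R)
state=p1 head=1 tape=__0[1]01010   (p1,1)→(p1,1,R)
state=p1 head=2 tape=__01[0]1010   (p1,0)→(p0,#,L)
state=p0 head=1 tape=__0[1]#1010   (p0,1)→(p1,0,R)
state=p1 head=2 tape=__00[#]1010   (p1,#)→(p1,0,L)
state=p1 head=1 tape=__0[0]01010   (p1,0)→(p0,#,L)
state=p0 head=0 tape=__[0]#01010   (p0,0)→(p1,1,R)
state=p1 head=1 tape=__1[#]01010   (p1,#)→(p1,0,L)
state=p1 head=0 tape=__[1]001010   (p1,1)→(p1,1,R)
state=p1 head=1 tape=__1[0]01010   (p1,0)→(p0,#,L)
state=p0 head=0 tape=__[1]#01010   (p0,1)→(p1,0,R)
state=p1 head=1 tape=__0[#]01010   (p1,#)→(p1,0,L)
state=p1 head=0 tape=__[0]001010   (p1,0)→(p0,#,L)
state=p0 head=-1 tape=_[_]#001010   (p0,_)→(p0,#,R)
state=p0 head=0 tape=_#[#]001010   (p0,#)→(p1,#,L)
state=p1 head=-1 tape=_[#]#001010   (p1,#)→(p1,0,L)
state=p1 head=-2 tape=[_]0#001010
The non-blank tape span at halt is 0#001010.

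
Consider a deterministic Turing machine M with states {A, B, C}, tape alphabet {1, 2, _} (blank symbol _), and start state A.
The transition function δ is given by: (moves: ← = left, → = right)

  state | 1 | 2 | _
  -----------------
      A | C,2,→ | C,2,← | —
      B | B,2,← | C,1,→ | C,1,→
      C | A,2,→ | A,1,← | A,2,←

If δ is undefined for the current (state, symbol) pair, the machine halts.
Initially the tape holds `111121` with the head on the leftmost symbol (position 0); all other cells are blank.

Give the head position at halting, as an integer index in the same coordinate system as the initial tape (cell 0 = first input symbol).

A | __[1]11121   read 1 → write 2, move →, go to C
C | __2[1]1121   read 1 → write 2, move →, go to A
A | __22[1]121   read 1 → write 2, move →, go to C
C | __222[1]21   read 1 → write 2, move →, go to A
A | __2222[2]1   read 2 → write 2, move ←, go to C
C | __222[2]21   read 2 → write 1, move ←, go to A
A | __22[2]121   read 2 → write 2, move ←, go to C
C | __2[2]2121   read 2 → write 1, move ←, go to A
A | __[2]12121   read 2 → write 2, move ←, go to C
C | _[_]212121   read _ → write 2, move ←, go to A
A | [_]2212121
At halt the head is at cell -2.

-2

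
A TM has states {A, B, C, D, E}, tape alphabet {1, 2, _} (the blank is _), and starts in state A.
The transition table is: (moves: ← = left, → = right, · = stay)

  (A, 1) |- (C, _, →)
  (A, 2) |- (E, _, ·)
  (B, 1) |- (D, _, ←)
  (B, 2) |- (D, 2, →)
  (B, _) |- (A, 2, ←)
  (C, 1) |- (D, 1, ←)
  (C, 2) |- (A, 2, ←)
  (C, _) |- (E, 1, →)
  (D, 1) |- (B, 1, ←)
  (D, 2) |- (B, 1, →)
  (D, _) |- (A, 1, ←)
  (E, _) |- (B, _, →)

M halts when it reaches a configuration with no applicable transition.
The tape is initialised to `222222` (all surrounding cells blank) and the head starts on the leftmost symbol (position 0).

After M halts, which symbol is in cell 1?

1

A | [2]22222_   read 2 → write _, move ·, go to E
E | [_]22222_   read _ → write _, move →, go to B
B | _[2]2222_   read 2 → write 2, move →, go to D
D | _2[2]222_   read 2 → write 1, move →, go to B
B | _21[2]22_   read 2 → write 2, move →, go to D
D | _212[2]2_   read 2 → write 1, move →, go to B
B | _2121[2]_   read 2 → write 2, move →, go to D
D | _21212[_]   read _ → write 1, move ←, go to A
A | _2121[2]1   read 2 → write _, move ·, go to E
E | _2121[_]1   read _ → write _, move →, go to B
B | _2121_[1]   read 1 → write _, move ←, go to D
D | _2121[_]_   read _ → write 1, move ←, go to A
A | _212[1]1_   read 1 → write _, move →, go to C
C | _212_[1]_   read 1 → write 1, move ←, go to D
D | _212[_]1_   read _ → write 1, move ←, go to A
A | _21[2]11_   read 2 → write _, move ·, go to E
E | _21[_]11_   read _ → write _, move →, go to B
B | _21_[1]1_   read 1 → write _, move ←, go to D
D | _21[_]_1_   read _ → write 1, move ←, go to A
A | _2[1]1_1_   read 1 → write _, move →, go to C
C | _2_[1]_1_   read 1 → write 1, move ←, go to D
D | _2[_]1_1_   read _ → write 1, move ←, go to A
A | _[2]11_1_   read 2 → write _, move ·, go to E
E | _[_]11_1_   read _ → write _, move →, go to B
B | __[1]1_1_   read 1 → write _, move ←, go to D
D | _[_]_1_1_   read _ → write 1, move ←, go to A
A | [_]1_1_1_
Cell 1 holds 1 when M halts.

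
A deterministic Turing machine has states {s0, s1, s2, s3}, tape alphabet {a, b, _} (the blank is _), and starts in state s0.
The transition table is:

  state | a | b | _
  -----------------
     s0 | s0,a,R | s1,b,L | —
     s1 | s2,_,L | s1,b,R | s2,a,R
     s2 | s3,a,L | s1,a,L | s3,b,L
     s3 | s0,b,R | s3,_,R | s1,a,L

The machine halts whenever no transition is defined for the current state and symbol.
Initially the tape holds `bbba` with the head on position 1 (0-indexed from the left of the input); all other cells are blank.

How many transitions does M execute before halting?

16

s0 | _b[b]ba   read b → write b, move L, go to s1
s1 | _[b]bba   read b → write b, move R, go to s1
s1 | _b[b]ba   read b → write b, move R, go to s1
s1 | _bb[b]a   read b → write b, move R, go to s1
s1 | _bbb[a]   read a → write _, move L, go to s2
s2 | _bb[b]_   read b → write a, move L, go to s1
s1 | _b[b]a_   read b → write b, move R, go to s1
s1 | _bb[a]_   read a → write _, move L, go to s2
s2 | _b[b]__   read b → write a, move L, go to s1
s1 | _[b]a__   read b → write b, move R, go to s1
s1 | _b[a]__   read a → write _, move L, go to s2
s2 | _[b]___   read b → write a, move L, go to s1
s1 | [_]a___   read _ → write a, move R, go to s2
s2 | a[a]___   read a → write a, move L, go to s3
s3 | [a]a___   read a → write b, move R, go to s0
s0 | b[a]___   read a → write a, move R, go to s0
s0 | ba[_]__
M halts after 16 transitions.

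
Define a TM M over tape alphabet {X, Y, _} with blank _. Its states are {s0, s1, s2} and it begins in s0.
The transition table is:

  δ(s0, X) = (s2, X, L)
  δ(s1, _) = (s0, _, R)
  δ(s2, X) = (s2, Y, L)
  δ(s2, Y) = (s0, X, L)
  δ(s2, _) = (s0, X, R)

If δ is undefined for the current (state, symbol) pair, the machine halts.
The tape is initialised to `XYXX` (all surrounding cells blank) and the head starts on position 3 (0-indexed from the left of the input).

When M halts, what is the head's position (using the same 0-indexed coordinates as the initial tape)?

s0 | __XYX[X]   read X → write X, move L, go to s2
s2 | __XY[X]X   read X → write Y, move L, go to s2
s2 | __X[Y]YX   read Y → write X, move L, go to s0
s0 | __[X]XYX   read X → write X, move L, go to s2
s2 | _[_]XXYX   read _ → write X, move R, go to s0
s0 | _X[X]XYX   read X → write X, move L, go to s2
s2 | _[X]XXYX   read X → write Y, move L, go to s2
s2 | [_]YXXYX   read _ → write X, move R, go to s0
s0 | X[Y]XXYX
At halt the head is at cell -1.

-1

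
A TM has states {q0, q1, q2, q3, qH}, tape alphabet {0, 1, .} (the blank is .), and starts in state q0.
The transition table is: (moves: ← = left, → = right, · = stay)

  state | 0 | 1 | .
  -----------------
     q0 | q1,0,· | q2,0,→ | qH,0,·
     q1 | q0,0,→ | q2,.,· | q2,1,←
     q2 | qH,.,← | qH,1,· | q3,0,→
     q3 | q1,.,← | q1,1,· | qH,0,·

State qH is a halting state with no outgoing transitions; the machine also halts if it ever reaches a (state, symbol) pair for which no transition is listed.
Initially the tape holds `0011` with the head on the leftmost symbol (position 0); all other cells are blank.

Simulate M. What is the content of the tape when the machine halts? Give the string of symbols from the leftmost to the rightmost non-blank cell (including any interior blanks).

0001

state=q0 head=0 tape=[0]011   (q0,0)→(q1,0,·)
state=q1 head=0 tape=[0]011   (q1,0)→(q0,0,→)
state=q0 head=1 tape=0[0]11   (q0,0)→(q1,0,·)
state=q1 head=1 tape=0[0]11   (q1,0)→(q0,0,→)
state=q0 head=2 tape=00[1]1   (q0,1)→(q2,0,→)
state=q2 head=3 tape=000[1]   (q2,1)→(qH,1,·)
state=qH head=3 tape=000[1]
The non-blank tape span at halt is 0001.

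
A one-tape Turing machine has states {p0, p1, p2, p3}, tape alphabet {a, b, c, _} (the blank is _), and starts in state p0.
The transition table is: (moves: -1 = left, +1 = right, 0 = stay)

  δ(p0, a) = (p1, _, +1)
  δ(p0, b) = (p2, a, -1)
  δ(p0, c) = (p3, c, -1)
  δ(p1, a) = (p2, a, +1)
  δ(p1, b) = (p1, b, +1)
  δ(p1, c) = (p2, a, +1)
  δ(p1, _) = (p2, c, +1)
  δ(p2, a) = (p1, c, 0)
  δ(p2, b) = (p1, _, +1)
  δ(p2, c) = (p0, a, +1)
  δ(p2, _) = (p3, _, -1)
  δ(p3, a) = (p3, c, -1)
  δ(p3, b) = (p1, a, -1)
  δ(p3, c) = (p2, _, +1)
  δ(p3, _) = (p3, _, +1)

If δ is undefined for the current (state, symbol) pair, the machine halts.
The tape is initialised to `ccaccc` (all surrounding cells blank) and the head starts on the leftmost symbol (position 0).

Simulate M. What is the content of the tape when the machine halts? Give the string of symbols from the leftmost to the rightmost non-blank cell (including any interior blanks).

a___a

state=p0 head=0 tape=_[c]caccc_   (p0,c)→(p3,c,-1)
state=p3 head=-1 tape=[_]ccaccc_   (p3,_)→(p3,_,+1)
state=p3 head=0 tape=_[c]caccc_   (p3,c)→(p2,_,+1)
state=p2 head=1 tape=__[c]accc_   (p2,c)→(p0,a,+1)
state=p0 head=2 tape=__a[a]ccc_   (p0,a)→(p1,_,+1)
state=p1 head=3 tape=__a_[c]cc_   (p1,c)→(p2,a,+1)
state=p2 head=4 tape=__a_a[c]c_   (p2,c)→(p0,a,+1)
state=p0 head=5 tape=__a_aa[c]_   (p0,c)→(p3,c,-1)
state=p3 head=4 tape=__a_a[a]c_   (p3,a)→(p3,c,-1)
state=p3 head=3 tape=__a_[a]cc_   (p3,a)→(p3,c,-1)
state=p3 head=2 tape=__a[_]ccc_   (p3,_)→(p3,_,+1)
state=p3 head=3 tape=__a_[c]cc_   (p3,c)→(p2,_,+1)
state=p2 head=4 tape=__a__[c]c_   (p2,c)→(p0,a,+1)
state=p0 head=5 tape=__a__a[c]_   (p0,c)→(p3,c,-1)
state=p3 head=4 tape=__a__[a]c_   (p3,a)→(p3,c,-1)
state=p3 head=3 tape=__a_[_]cc_   (p3,_)→(p3,_,+1)
state=p3 head=4 tape=__a__[c]c_   (p3,c)→(p2,_,+1)
state=p2 head=5 tape=__a___[c]_   (p2,c)→(p0,a,+1)
state=p0 head=6 tape=__a___a[_]
The non-blank tape span at halt is a___a.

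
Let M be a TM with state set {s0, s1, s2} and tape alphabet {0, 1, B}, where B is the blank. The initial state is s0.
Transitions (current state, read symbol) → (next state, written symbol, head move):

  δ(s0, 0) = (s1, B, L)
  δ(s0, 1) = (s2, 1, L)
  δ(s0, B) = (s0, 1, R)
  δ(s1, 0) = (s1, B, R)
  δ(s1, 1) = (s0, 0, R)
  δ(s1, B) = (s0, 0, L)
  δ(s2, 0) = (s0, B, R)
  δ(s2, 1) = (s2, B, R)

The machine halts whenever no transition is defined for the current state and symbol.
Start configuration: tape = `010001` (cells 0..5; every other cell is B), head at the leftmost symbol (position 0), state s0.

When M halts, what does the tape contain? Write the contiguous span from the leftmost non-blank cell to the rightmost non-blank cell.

01B010

state=s0 head=0 tape=BB[0]10001B   (s0,0)→(s1,B,L)
state=s1 head=-1 tape=B[B]B10001B   (s1,B)→(s0,0,L)
state=s0 head=-2 tape=[B]0B10001B   (s0,B)→(s0,1,R)
state=s0 head=-1 tape=1[0]B10001B   (s0,0)→(s1,B,L)
state=s1 head=-2 tape=[1]BB10001B   (s1,1)→(s0,0,R)
state=s0 head=-1 tape=0[B]B10001B   (s0,B)→(s0,1,R)
state=s0 head=0 tape=01[B]10001B   (s0,B)→(s0,1,R)
state=s0 head=1 tape=011[1]0001B   (s0,1)→(s2,1,L)
state=s2 head=0 tape=01[1]10001B   (s2,1)→(s2,B,R)
state=s2 head=1 tape=01B[1]0001B   (s2,1)→(s2,B,R)
state=s2 head=2 tape=01BB[0]001B   (s2,0)→(s0,B,R)
state=s0 head=3 tape=01BBB[0]01B   (s0,0)→(s1,B,L)
state=s1 head=2 tape=01BB[B]B01B   (s1,B)→(s0,0,L)
state=s0 head=1 tape=01B[B]0B01B   (s0,B)→(s0,1,R)
state=s0 head=2 tape=01B1[0]B01B   (s0,0)→(s1,B,L)
state=s1 head=1 tape=01B[1]BB01B   (s1,1)→(s0,0,R)
state=s0 head=2 tape=01B0[B]B01B   (s0,B)→(s0,1,R)
state=s0 head=3 tape=01B01[B]01B   (s0,B)→(s0,1,R)
state=s0 head=4 tape=01B011[0]1B   (s0,0)→(s1,B,L)
state=s1 head=3 tape=01B01[1]B1B   (s1,1)→(s0,0,R)
state=s0 head=4 tape=01B010[B]1B   (s0,B)→(s0,1,R)
state=s0 head=5 tape=01B0101[1]B   (s0,1)→(s2,1,L)
state=s2 head=4 tape=01B010[1]1B   (s2,1)→(s2,B,R)
state=s2 head=5 tape=01B010B[1]B   (s2,1)→(s2,B,R)
state=s2 head=6 tape=01B010BB[B]
The non-blank tape span at halt is 01B010.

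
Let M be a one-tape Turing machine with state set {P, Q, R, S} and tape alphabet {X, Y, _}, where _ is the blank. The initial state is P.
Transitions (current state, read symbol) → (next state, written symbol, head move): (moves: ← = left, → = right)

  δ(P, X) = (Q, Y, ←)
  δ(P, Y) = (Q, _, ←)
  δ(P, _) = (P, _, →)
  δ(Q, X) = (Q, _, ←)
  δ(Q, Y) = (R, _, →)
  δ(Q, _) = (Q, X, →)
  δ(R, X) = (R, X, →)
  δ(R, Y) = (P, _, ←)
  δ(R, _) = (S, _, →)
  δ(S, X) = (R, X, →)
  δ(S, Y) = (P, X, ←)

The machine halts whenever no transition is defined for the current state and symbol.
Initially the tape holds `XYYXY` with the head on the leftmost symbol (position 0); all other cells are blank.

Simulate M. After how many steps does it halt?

18

state=P head=0 tape=_[X]YYXY__   (P,X)→(Q,Y,←)
state=Q head=-1 tape=[_]YYYXY__   (Q,_)→(Q,X,→)
state=Q head=0 tape=X[Y]YYXY__   (Q,Y)→(R,_,→)
state=R head=1 tape=X_[Y]YXY__   (R,Y)→(P,_,←)
state=P head=0 tape=X[_]_YXY__   (P,_)→(P,_,→)
state=P head=1 tape=X_[_]YXY__   (P,_)→(P,_,→)
state=P head=2 tape=X__[Y]XY__   (P,Y)→(Q,_,←)
state=Q head=1 tape=X_[_]_XY__   (Q,_)→(Q,X,→)
state=Q head=2 tape=X_X[_]XY__   (Q,_)→(Q,X,→)
state=Q head=3 tape=X_XX[X]Y__   (Q,X)→(Q,_,←)
state=Q head=2 tape=X_X[X]_Y__   (Q,X)→(Q,_,←)
state=Q head=1 tape=X_[X]__Y__   (Q,X)→(Q,_,←)
state=Q head=0 tape=X[_]___Y__   (Q,_)→(Q,X,→)
state=Q head=1 tape=XX[_]__Y__   (Q,_)→(Q,X,→)
state=Q head=2 tape=XXX[_]_Y__   (Q,_)→(Q,X,→)
state=Q head=3 tape=XXXX[_]Y__   (Q,_)→(Q,X,→)
state=Q head=4 tape=XXXXX[Y]__   (Q,Y)→(R,_,→)
state=R head=5 tape=XXXXX_[_]_   (R,_)→(S,_,→)
state=S head=6 tape=XXXXX__[_]
M halts after 18 transitions.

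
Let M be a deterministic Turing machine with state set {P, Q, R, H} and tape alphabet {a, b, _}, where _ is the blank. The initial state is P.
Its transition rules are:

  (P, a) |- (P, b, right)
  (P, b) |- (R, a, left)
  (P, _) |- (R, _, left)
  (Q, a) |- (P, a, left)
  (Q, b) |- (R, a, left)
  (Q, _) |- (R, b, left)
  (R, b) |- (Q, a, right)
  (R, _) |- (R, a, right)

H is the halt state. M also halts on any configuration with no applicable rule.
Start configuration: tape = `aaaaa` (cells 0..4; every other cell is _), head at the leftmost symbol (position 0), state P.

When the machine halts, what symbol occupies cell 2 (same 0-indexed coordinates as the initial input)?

b

P | [a]aaaa_   read a → write b, move right, go to P
P | b[a]aaa_   read a → write b, move right, go to P
P | bb[a]aa_   read a → write b, move right, go to P
P | bbb[a]a_   read a → write b, move right, go to P
P | bbbb[a]_   read a → write b, move right, go to P
P | bbbbb[_]   read _ → write _, move left, go to R
R | bbbb[b]_   read b → write a, move right, go to Q
Q | bbbba[_]   read _ → write b, move left, go to R
R | bbbb[a]b
Cell 2 holds b when M halts.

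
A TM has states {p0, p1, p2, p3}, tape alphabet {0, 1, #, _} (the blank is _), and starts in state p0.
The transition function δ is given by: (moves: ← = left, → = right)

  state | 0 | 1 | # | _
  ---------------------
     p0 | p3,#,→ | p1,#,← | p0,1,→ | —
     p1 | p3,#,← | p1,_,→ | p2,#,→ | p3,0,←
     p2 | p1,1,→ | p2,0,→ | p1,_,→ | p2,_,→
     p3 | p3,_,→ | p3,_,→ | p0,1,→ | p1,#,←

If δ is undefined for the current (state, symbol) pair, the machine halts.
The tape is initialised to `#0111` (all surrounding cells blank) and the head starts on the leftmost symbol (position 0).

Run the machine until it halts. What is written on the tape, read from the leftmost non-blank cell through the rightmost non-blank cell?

11#1#1

p0 | [#]0111__   read # → write 1, move →, go to p0
p0 | 1[0]111__   read 0 → write #, move →, go to p3
p3 | 1#[1]11__   read 1 → write _, move →, go to p3
p3 | 1#_[1]1__   read 1 → write _, move →, go to p3
p3 | 1#__[1]__   read 1 → write _, move →, go to p3
p3 | 1#___[_]_   read _ → write #, move ←, go to p1
p1 | 1#__[_]#_   read _ → write 0, move ←, go to p3
p3 | 1#_[_]0#_   read _ → write #, move ←, go to p1
p1 | 1#[_]#0#_   read _ → write 0, move ←, go to p3
p3 | 1[#]0#0#_   read # → write 1, move →, go to p0
p0 | 11[0]#0#_   read 0 → write #, move →, go to p3
p3 | 11#[#]0#_   read # → write 1, move →, go to p0
p0 | 11#1[0]#_   read 0 → write #, move →, go to p3
p3 | 11#1#[#]_   read # → write 1, move →, go to p0
p0 | 11#1#1[_]
The non-blank tape span at halt is 11#1#1.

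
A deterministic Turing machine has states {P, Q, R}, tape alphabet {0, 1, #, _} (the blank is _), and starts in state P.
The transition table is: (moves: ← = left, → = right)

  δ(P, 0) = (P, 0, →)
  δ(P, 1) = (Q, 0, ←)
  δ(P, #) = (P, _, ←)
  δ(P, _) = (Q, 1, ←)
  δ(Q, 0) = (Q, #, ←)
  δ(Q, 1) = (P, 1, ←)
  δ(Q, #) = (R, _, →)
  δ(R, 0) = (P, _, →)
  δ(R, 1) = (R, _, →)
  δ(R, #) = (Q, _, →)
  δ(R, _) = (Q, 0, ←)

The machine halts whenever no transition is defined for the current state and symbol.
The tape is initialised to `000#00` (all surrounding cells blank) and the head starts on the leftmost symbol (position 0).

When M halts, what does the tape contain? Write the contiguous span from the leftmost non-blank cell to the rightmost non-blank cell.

###100

P | _[0]00#00   read 0 → write 0, move →, go to P
P | _0[0]0#00   read 0 → write 0, move →, go to P
P | _00[0]#00   read 0 → write 0, move →, go to P
P | _000[#]00   read # → write _, move ←, go to P
P | _00[0]_00   read 0 → write 0, move →, go to P
P | _000[_]00   read _ → write 1, move ←, go to Q
Q | _00[0]100   read 0 → write #, move ←, go to Q
Q | _0[0]#100   read 0 → write #, move ←, go to Q
Q | _[0]##100   read 0 → write #, move ←, go to Q
Q | [_]###100
The non-blank tape span at halt is ###100.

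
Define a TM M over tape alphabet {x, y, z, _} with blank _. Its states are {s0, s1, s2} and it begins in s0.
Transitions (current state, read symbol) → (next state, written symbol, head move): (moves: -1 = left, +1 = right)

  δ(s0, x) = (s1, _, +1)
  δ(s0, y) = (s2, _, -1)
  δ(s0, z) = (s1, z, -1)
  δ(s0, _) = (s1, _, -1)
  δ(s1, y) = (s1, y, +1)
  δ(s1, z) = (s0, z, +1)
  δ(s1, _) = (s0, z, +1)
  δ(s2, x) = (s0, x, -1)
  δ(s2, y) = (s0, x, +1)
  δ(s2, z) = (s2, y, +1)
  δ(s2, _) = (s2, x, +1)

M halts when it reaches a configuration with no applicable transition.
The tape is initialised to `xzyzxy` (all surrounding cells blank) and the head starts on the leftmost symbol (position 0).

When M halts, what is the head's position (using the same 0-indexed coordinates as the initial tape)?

2

state=s0 head=0 tape=[x]zyzxy   (s0,x)→(s1,_,+1)
state=s1 head=1 tape=_[z]yzxy   (s1,z)→(s0,z,+1)
state=s0 head=2 tape=_z[y]zxy   (s0,y)→(s2,_,-1)
state=s2 head=1 tape=_[z]_zxy   (s2,z)→(s2,y,+1)
state=s2 head=2 tape=_y[_]zxy   (s2,_)→(s2,x,+1)
state=s2 head=3 tape=_yx[z]xy   (s2,z)→(s2,y,+1)
state=s2 head=4 tape=_yxy[x]y   (s2,x)→(s0,x,-1)
state=s0 head=3 tape=_yx[y]xy   (s0,y)→(s2,_,-1)
state=s2 head=2 tape=_y[x]_xy   (s2,x)→(s0,x,-1)
state=s0 head=1 tape=_[y]x_xy   (s0,y)→(s2,_,-1)
state=s2 head=0 tape=[_]_x_xy   (s2,_)→(s2,x,+1)
state=s2 head=1 tape=x[_]x_xy   (s2,_)→(s2,x,+1)
state=s2 head=2 tape=xx[x]_xy   (s2,x)→(s0,x,-1)
state=s0 head=1 tape=x[x]x_xy   (s0,x)→(s1,_,+1)
state=s1 head=2 tape=x_[x]_xy
At halt the head is at cell 2.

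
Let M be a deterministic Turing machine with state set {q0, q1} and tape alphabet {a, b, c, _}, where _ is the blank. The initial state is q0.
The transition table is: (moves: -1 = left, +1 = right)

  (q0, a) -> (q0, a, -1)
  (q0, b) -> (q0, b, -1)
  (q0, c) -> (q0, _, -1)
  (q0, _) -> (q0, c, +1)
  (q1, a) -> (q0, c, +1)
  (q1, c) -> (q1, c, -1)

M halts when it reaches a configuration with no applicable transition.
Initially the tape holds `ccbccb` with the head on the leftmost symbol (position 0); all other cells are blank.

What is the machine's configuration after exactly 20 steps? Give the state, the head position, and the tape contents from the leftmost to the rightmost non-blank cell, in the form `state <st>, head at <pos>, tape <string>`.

state=q0 head=0 tape=___[c]cbccb   (q0,c)→(q0,_,-1)
state=q0 head=-1 tape=__[_]_cbccb   (q0,_)→(q0,c,+1)
state=q0 head=0 tape=__c[_]cbccb   (q0,_)→(q0,c,+1)
state=q0 head=1 tape=__cc[c]bccb   (q0,c)→(q0,_,-1)
state=q0 head=0 tape=__c[c]_bccb   (q0,c)→(q0,_,-1)
state=q0 head=-1 tape=__[c]__bccb   (q0,c)→(q0,_,-1)
state=q0 head=-2 tape=_[_]___bccb   (q0,_)→(q0,c,+1)
state=q0 head=-1 tape=_c[_]__bccb   (q0,_)→(q0,c,+1)
state=q0 head=0 tape=_cc[_]_bccb   (q0,_)→(q0,c,+1)
state=q0 head=1 tape=_ccc[_]bccb   (q0,_)→(q0,c,+1)
state=q0 head=2 tape=_cccc[b]ccb   (q0,b)→(q0,b,-1)
state=q0 head=1 tape=_ccc[c]bccb   (q0,c)→(q0,_,-1)
state=q0 head=0 tape=_cc[c]_bccb   (q0,c)→(q0,_,-1)
state=q0 head=-1 tape=_c[c]__bccb   (q0,c)→(q0,_,-1)
state=q0 head=-2 tape=_[c]___bccb   (q0,c)→(q0,_,-1)
state=q0 head=-3 tape=[_]____bccb   (q0,_)→(q0,c,+1)
state=q0 head=-2 tape=c[_]___bccb   (q0,_)→(q0,c,+1)
state=q0 head=-1 tape=cc[_]__bccb   (q0,_)→(q0,c,+1)
state=q0 head=0 tape=ccc[_]_bccb   (q0,_)→(q0,c,+1)
state=q0 head=1 tape=cccc[_]bccb   (q0,_)→(q0,c,+1)
state=q0 head=2 tape=ccccc[b]ccb
After 20 steps: state q0, head at 2, tape cccccbccb.

state q0, head at 2, tape cccccbccb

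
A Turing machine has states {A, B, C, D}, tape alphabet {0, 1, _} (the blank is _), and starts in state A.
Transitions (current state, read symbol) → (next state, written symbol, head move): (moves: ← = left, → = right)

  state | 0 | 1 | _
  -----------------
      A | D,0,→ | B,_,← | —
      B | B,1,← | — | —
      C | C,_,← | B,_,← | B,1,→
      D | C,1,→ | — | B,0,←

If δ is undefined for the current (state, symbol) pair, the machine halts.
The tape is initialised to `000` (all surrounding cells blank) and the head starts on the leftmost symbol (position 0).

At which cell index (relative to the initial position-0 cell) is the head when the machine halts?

-1

state=A head=0 tape=_[0]00   (A,0)→(D,0,→)
state=D head=1 tape=_0[0]0   (D,0)→(C,1,→)
state=C head=2 tape=_01[0]   (C,0)→(C,_,←)
state=C head=1 tape=_0[1]_   (C,1)→(B,_,←)
state=B head=0 tape=_[0]__   (B,0)→(B,1,←)
state=B head=-1 tape=[_]1__
At halt the head is at cell -1.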